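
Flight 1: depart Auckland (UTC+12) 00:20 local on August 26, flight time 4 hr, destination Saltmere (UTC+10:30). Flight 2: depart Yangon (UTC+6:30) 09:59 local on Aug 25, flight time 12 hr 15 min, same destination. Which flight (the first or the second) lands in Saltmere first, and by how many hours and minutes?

the second, by 36 minutes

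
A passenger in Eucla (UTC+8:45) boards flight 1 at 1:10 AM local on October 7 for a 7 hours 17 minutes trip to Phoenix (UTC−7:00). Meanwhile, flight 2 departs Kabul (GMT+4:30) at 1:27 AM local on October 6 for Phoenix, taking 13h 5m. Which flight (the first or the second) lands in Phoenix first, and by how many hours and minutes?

the second, by 13 hours 40 minutes

Flight 1 in UTC: 1:10 AM − 8:45 = 4:25 PM on Oct 6.
+7 hours 17 minutes → arrive 11:42 PM UTC on Oct 6.
Flight 2 in UTC: 1:27 AM − 4:30 = 8:57 PM on Oct 5.
+13 hours and 5 minutes → arrive 10:02 AM UTC on Oct 6.
Flight 2 lands earlier by 13 hours 40 minutes.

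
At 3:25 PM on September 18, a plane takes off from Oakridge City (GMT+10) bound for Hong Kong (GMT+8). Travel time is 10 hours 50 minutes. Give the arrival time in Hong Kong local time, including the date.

12:15 AM on September 19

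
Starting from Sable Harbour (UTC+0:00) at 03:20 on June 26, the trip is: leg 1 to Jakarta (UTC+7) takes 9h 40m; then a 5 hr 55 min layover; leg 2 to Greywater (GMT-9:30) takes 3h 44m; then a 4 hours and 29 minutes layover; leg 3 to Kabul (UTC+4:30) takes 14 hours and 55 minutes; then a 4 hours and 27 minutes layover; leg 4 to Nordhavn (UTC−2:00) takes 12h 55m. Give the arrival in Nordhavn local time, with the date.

09:25 on June 28

Sable Harbour is at UTC+0, so departure is already 03:20 UTC on Jun 26.
Add 9 hours and 40 minutes leg 1 → 13:00 UTC.
Add 5 hours 55 minutes layover in Jakarta → 18:55 UTC.
Add 3 hours 44 minutes leg 2 → 22:39 UTC.
Add 4 hours 29 minutes layover in Greywater → 03:08 UTC (Jun 27).
Add 14 hours 55 minutes leg 3 → 18:03 UTC.
Add 4 hours and 27 minutes layover in Kabul → 22:30 UTC.
Add 12 hours and 55 minutes leg 4 → 11:25 UTC (Jun 28).
Nordhavn is UTC−2:00, so local arrival = 11:25 − 2:00 = 09:25 on Jun 28.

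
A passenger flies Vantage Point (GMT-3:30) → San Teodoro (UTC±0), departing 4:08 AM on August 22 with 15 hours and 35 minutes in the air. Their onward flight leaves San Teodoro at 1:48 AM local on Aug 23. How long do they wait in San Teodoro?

2 hours 35 minutes

Convert departure to UTC: 4:08 AM + 3:30 = 7:38 AM UTC on Aug 22.
Add 15 hours and 35 minutes flight time → 11:13 PM UTC.
San Teodoro is UTC+0, so local arrival is the same: 11:13 PM on Aug 22.
Layover = 1:48 AM − 11:13 PM (+1 day) = 2 hours 35 minutes.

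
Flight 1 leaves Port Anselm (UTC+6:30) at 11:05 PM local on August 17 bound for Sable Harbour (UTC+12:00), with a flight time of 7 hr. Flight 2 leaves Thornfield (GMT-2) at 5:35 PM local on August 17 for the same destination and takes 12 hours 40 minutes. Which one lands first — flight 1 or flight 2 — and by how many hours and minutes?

Flight 1 in UTC: 11:05 PM − 6:30 = 4:35 PM on Aug 17.
+7 hours → arrive 11:35 PM UTC on Aug 17.
Flight 2 in UTC: 5:35 PM + 2:00 = 7:35 PM on Aug 17.
+12 hours and 40 minutes → arrive 8:15 AM UTC on Aug 18.
Flight 1 lands earlier by 8 hours 40 minutes.

the first, by 8 hours 40 minutes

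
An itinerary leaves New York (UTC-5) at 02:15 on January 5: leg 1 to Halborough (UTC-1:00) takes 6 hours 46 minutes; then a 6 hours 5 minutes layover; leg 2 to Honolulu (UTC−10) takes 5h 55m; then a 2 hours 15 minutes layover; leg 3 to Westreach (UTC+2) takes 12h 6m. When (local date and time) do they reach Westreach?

18:22 on January 6

Convert departure to UTC: 02:15 + 5:00 = 07:15 UTC on Jan 5.
Add 6 hours and 46 minutes leg 1 → 14:01 UTC.
Add 6 hours 5 minutes layover in Halborough → 20:06 UTC.
Add 5 hours 55 minutes leg 2 → 02:01 UTC (Jan 6).
Add 2 hours and 15 minutes layover in Honolulu → 04:16 UTC.
Add 12 hours 6 minutes leg 3 → 16:22 UTC.
Westreach is UTC+2:00, so local arrival = 16:22 + 2:00 = 18:22 on Jan 6.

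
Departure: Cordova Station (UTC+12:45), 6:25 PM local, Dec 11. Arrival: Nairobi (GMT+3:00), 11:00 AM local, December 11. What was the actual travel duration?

2 hours 20 minutes

Departure in UTC: 6:25 PM − 12:45 = 5:40 AM on Dec 11.
Arrival in UTC: 11:00 AM − 3:00 = 8:00 AM on Dec 11.
Elapsed = 8:00 AM − 5:40 AM = 2 hours 20 minutes.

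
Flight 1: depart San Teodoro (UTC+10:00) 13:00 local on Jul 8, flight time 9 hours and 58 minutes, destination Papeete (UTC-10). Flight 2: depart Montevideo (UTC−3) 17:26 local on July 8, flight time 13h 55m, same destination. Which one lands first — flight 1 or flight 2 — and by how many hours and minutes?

the first, by 21 hours 23 minutes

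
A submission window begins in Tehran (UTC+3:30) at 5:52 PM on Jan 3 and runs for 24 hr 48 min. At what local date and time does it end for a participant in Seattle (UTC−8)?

7:10 AM on Jan 4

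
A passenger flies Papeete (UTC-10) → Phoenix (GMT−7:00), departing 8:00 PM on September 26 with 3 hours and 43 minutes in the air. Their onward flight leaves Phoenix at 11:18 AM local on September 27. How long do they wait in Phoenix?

8 hours 35 minutes

Convert departure to UTC: 8:00 PM + 10:00 = 6:00 AM UTC on Sep 27.
Add 3 hours 43 minutes flight time → 9:43 AM UTC.
Phoenix is UTC−7:00, so local arrival = 9:43 AM − 7:00 = 2:43 AM on Sep 27.
Layover = 11:18 AM − 2:43 AM = 8 hours 35 minutes.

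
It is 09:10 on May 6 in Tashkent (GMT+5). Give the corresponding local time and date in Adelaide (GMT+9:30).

In UTC: 09:10 − 5:00 = 04:10 on May 6.
Adelaide is UTC+9:30: 04:10 + 9:30 = 13:40 on May 6.

13:40 on May 6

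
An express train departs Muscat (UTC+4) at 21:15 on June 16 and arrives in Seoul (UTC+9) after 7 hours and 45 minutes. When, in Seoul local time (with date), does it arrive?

10:00 on June 17

Convert departure to UTC: 21:15 − 4:00 = 17:15 UTC on Jun 16.
Add 7 hours and 45 minutes travel time → 01:00 UTC (Jun 17).
Seoul is UTC+9:00, so local arrival = 01:00 + 9:00 = 10:00 on Jun 17.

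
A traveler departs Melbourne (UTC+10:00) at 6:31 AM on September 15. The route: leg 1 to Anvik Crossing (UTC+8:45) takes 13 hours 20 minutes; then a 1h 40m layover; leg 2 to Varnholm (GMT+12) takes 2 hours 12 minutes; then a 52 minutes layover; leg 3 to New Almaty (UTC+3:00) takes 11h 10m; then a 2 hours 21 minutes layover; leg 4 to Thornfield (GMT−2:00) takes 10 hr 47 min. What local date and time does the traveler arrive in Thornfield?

Convert departure to UTC: 6:31 AM − 10:00 = 8:31 PM UTC on Sep 14.
Add 13 hours and 20 minutes leg 1 → 9:51 AM UTC (Sep 15).
Add 1 hour and 40 minutes layover in Anvik Crossing → 11:31 AM UTC.
Add 2 hours 12 minutes leg 2 → 1:43 PM UTC.
Add 52 minutes layover in Varnholm → 2:35 PM UTC.
Add 11 hours 10 minutes leg 3 → 1:45 AM UTC (Sep 16).
Add 2 hours 21 minutes layover in New Almaty → 4:06 AM UTC.
Add 10 hours and 47 minutes leg 4 → 2:53 PM UTC.
Thornfield is UTC−2:00, so local arrival = 2:53 PM − 2:00 = 12:53 PM on Sep 16.

12:53 PM on September 16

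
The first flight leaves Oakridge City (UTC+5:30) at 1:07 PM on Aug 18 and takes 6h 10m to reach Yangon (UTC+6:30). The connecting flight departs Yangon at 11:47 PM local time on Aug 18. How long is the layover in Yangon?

3 hours 30 minutes

Convert departure to UTC: 1:07 PM − 5:30 = 7:37 AM UTC on Aug 18.
Add 6 hours and 10 minutes flight time → 1:47 PM UTC.
Yangon is UTC+6:30, so local arrival = 1:47 PM + 6:30 = 8:17 PM on Aug 18.
Layover = 11:47 PM − 8:17 PM = 3 hours 30 minutes.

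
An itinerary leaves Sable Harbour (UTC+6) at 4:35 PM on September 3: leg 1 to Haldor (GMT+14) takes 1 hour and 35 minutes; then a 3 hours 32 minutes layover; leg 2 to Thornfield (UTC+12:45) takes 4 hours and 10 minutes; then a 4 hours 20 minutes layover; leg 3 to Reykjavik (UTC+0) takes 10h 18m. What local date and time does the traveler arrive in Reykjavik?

10:30 AM on September 4

Convert departure to UTC: 4:35 PM − 6:00 = 10:35 AM UTC on Sep 3.
Add 1 hour and 35 minutes leg 1 → 12:10 PM UTC.
Add 3 hours and 32 minutes layover in Haldor → 3:42 PM UTC.
Add 4 hours and 10 minutes leg 2 → 7:52 PM UTC.
Add 4 hours 20 minutes layover in Thornfield → 12:12 AM UTC (Sep 4).
Add 10 hours 18 minutes leg 3 → 10:30 AM UTC.
Reykjavik is UTC+0, so local arrival is the same: 10:30 AM on Sep 4.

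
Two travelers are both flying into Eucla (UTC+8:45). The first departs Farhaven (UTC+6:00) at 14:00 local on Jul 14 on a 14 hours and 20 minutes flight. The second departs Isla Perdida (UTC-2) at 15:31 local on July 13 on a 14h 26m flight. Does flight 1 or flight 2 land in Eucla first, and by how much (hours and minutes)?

the second, by 14 hours 23 minutes

Flight 1 in UTC: 14:00 − 6:00 = 08:00 on Jul 14.
+14 hours and 20 minutes → arrive 22:20 UTC on Jul 14.
Flight 2 in UTC: 15:31 + 2:00 = 17:31 on Jul 13.
+14 hours 26 minutes → arrive 07:57 UTC on Jul 14.
Flight 2 lands earlier by 14 hours 23 minutes.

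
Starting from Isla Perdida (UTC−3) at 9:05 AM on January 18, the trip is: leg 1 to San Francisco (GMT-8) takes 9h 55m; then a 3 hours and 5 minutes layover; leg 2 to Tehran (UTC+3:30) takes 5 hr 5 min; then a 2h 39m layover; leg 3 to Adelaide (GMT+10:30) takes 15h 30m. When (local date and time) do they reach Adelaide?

10:49 AM on January 20

Convert departure to UTC: 9:05 AM + 3:00 = 12:05 PM UTC on Jan 18.
Add 9 hours and 55 minutes leg 1 → 10:00 PM UTC.
Add 3 hours and 5 minutes layover in San Francisco → 1:05 AM UTC (Jan 19).
Add 5 hours and 5 minutes leg 2 → 6:10 AM UTC.
Add 2 hours and 39 minutes layover in Tehran → 8:49 AM UTC.
Add 15 hours 30 minutes leg 3 → 12:19 AM UTC (Jan 20).
Adelaide is UTC+10:30, so local arrival = 12:19 AM + 10:30 = 10:49 AM on Jan 20.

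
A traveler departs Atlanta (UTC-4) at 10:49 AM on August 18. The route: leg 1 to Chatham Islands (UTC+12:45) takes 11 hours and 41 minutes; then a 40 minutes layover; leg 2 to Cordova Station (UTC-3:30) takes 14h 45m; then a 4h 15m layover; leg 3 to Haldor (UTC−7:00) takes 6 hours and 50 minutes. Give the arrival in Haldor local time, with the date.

Convert departure to UTC: 10:49 AM + 4:00 = 2:49 PM UTC on Aug 18.
Add 11 hours 41 minutes leg 1 → 2:30 AM UTC (Aug 19).
Add 40 minutes layover in Chatham Islands → 3:10 AM UTC.
Add 14 hours and 45 minutes leg 2 → 5:55 PM UTC.
Add 4 hours 15 minutes layover in Cordova Station → 10:10 PM UTC.
Add 6 hours and 50 minutes leg 3 → 5:00 AM UTC (Aug 20).
Haldor is UTC−7:00, so local arrival = 5:00 AM − 7:00 = 10:00 PM on Aug 19.

10:00 PM on August 19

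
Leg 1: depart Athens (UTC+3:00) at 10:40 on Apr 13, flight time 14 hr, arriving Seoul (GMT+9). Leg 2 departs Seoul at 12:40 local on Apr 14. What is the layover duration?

6 hours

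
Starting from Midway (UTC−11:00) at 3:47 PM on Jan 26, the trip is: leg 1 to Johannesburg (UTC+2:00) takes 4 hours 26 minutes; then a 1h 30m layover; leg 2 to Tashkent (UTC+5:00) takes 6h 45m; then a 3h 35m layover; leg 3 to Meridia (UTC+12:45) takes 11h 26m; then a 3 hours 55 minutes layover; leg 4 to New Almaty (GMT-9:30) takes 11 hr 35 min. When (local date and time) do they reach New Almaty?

12:29 PM on January 28

Convert departure to UTC: 3:47 PM + 11:00 = 2:47 AM UTC on Jan 27.
Add 4 hours 26 minutes leg 1 → 7:13 AM UTC.
Add 1 hour 30 minutes layover in Johannesburg → 8:43 AM UTC.
Add 6 hours and 45 minutes leg 2 → 3:28 PM UTC.
Add 3 hours and 35 minutes layover in Tashkent → 7:03 PM UTC.
Add 11 hours and 26 minutes leg 3 → 6:29 AM UTC (Jan 28).
Add 3 hours 55 minutes layover in Meridia → 10:24 AM UTC.
Add 11 hours and 35 minutes leg 4 → 9:59 PM UTC.
New Almaty is UTC−9:30, so local arrival = 9:59 PM − 9:30 = 12:29 PM on Jan 28.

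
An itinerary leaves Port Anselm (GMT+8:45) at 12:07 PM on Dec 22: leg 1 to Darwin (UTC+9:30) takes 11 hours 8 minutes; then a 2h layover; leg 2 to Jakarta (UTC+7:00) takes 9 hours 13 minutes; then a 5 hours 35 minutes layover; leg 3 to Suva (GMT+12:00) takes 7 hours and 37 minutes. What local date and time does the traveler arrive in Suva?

2:55 AM on Dec 24

Convert departure to UTC: 12:07 PM − 8:45 = 3:22 AM UTC on Dec 22.
Add 11 hours and 8 minutes leg 1 → 2:30 PM UTC.
Add 2 hours layover in Darwin → 4:30 PM UTC.
Add 9 hours 13 minutes leg 2 → 1:43 AM UTC (Dec 23).
Add 5 hours and 35 minutes layover in Jakarta → 7:18 AM UTC.
Add 7 hours and 37 minutes leg 3 → 2:55 PM UTC.
Suva is UTC+12:00, so local arrival = 2:55 PM + 12:00 = 2:55 AM on Dec 24.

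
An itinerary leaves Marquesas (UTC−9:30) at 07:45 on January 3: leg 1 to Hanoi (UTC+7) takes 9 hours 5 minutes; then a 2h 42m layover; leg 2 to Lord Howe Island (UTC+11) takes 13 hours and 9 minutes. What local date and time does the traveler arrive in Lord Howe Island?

05:11 on January 5

Convert departure to UTC: 07:45 + 9:30 = 17:15 UTC on Jan 3.
Add 9 hours and 5 minutes leg 1 → 02:20 UTC (Jan 4).
Add 2 hours and 42 minutes layover in Hanoi → 05:02 UTC.
Add 13 hours and 9 minutes leg 2 → 18:11 UTC.
Lord Howe Island is UTC+11:00, so local arrival = 18:11 + 11:00 = 05:11 on Jan 5.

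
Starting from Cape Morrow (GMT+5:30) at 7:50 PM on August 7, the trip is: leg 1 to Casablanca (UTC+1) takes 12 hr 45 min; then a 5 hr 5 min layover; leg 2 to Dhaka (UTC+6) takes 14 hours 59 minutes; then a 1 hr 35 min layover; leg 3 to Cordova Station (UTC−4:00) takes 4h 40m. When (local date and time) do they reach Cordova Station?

1:24 AM on Aug 9

Convert departure to UTC: 7:50 PM − 5:30 = 2:20 PM UTC on Aug 7.
Add 12 hours 45 minutes leg 1 → 3:05 AM UTC (Aug 8).
Add 5 hours and 5 minutes layover in Casablanca → 8:10 AM UTC.
Add 14 hours and 59 minutes leg 2 → 11:09 PM UTC.
Add 1 hour and 35 minutes layover in Dhaka → 12:44 AM UTC (Aug 9).
Add 4 hours 40 minutes leg 3 → 5:24 AM UTC.
Cordova Station is UTC−4:00, so local arrival = 5:24 AM − 4:00 = 1:24 AM on Aug 9.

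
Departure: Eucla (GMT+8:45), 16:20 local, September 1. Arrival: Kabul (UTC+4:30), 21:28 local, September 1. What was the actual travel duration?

9 hours 23 minutes

Kabul is 4:15 behind Eucla.
Clock-face elapsed time (ignoring zones) is 5 hours 8 minutes.
Actual elapsed = 5 hours 8 minutes + 4:15 = 9 hours 23 minutes.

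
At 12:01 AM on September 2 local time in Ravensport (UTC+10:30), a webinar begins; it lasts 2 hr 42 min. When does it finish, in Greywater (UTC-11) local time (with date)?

Convert start to UTC: 12:01 AM − 10:30 = 1:31 PM UTC on Sep 1.
Add 2 hours 42 minutes duration → 4:13 PM UTC.
Greywater is UTC−11:00, so local end time = 4:13 PM − 11:00 = 5:13 AM on Sep 1.

5:13 AM on September 1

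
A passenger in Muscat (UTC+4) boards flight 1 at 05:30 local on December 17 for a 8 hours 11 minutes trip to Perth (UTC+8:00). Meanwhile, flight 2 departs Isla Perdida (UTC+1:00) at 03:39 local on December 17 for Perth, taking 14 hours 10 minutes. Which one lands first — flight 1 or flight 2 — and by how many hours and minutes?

Flight 1 in UTC: 05:30 − 4:00 = 01:30 on Dec 17.
+8 hours and 11 minutes → arrive 09:41 UTC on Dec 17.
Flight 2 in UTC: 03:39 − 1:00 = 02:39 on Dec 17.
+14 hours 10 minutes → arrive 16:49 UTC on Dec 17.
Flight 1 lands earlier by 7 hours 8 minutes.

the first, by 7 hours 8 minutes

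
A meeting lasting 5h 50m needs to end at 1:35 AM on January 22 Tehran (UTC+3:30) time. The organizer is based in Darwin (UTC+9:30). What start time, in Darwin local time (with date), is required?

Target end time in UTC: 1:35 AM − 3:30 = 10:05 PM on Jan 21.
Subtract 5 hours and 50 minutes → start 4:15 PM UTC on Jan 21.
Darwin is UTC+9:30: 4:15 PM + 9:30 = 1:45 AM on Jan 22.

1:45 AM on January 22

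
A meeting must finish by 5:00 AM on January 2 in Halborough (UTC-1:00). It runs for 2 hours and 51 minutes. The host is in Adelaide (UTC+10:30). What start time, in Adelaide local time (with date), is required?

1:39 PM on January 2

Target end time in UTC: 5:00 AM + 1:00 = 6:00 AM on Jan 2.
Subtract 2 hours and 51 minutes → start 3:09 AM UTC on Jan 2.
Adelaide is UTC+10:30: 3:09 AM + 10:30 = 1:39 PM on Jan 2.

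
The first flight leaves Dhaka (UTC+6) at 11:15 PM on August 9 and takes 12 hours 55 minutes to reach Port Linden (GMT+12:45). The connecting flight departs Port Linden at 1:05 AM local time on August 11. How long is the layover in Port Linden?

6 hours 10 minutes

Convert departure to UTC: 11:15 PM − 6:00 = 5:15 PM UTC on Aug 9.
Add 12 hours and 55 minutes flight time → 6:10 AM UTC (Aug 10).
Port Linden is UTC+12:45, so local arrival = 6:10 AM + 12:45 = 6:55 PM on Aug 10.
Layover = 1:05 AM − 6:55 PM (+1 day) = 6 hours 10 minutes.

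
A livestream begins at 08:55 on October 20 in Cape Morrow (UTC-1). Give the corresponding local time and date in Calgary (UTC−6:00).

In UTC: 08:55 + 1:00 = 09:55 on Oct 20.
Calgary is UTC−6:00: 09:55 − 6:00 = 03:55 on Oct 20.

03:55 on October 20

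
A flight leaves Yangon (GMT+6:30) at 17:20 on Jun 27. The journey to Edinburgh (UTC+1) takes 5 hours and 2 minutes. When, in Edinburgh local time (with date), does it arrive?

Convert departure to UTC: 17:20 − 6:30 = 10:50 UTC on Jun 27.
Add 5 hours and 2 minutes travel time → 15:52 UTC.
Edinburgh is UTC+1:00, so local arrival = 15:52 + 1:00 = 16:52 on Jun 27.

16:52 on June 27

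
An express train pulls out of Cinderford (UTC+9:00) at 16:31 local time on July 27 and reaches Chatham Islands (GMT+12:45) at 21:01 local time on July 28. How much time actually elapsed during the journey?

24 hours 45 minutes

Departure in UTC: 16:31 − 9:00 = 07:31 on Jul 27.
Arrival in UTC: 21:01 − 12:45 = 08:16 on Jul 28.
Elapsed = 08:16 − 07:31 (+1 day) = 24 hours 45 minutes.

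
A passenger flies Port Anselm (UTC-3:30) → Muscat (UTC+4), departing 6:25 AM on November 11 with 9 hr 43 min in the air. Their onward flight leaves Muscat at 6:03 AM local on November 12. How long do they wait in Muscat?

6 hours 25 minutes

Convert departure to UTC: 6:25 AM + 3:30 = 9:55 AM UTC on Nov 11.
Add 9 hours and 43 minutes flight time → 7:38 PM UTC.
Muscat is UTC+4:00, so local arrival = 7:38 PM + 4:00 = 11:38 PM on Nov 11.
Layover = 6:03 AM − 11:38 PM (+1 day) = 6 hours 25 minutes.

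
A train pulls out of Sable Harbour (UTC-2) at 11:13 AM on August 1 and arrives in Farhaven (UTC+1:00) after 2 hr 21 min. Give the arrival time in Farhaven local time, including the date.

4:34 PM on Aug 1

Farhaven is 3:00 ahead of Sable Harbour.
After 2 hours 21 minutes it is 1:34 PM in Sable Harbour.
Shift by the zone difference: 1:34 PM + 3:00 = 4:34 PM on Aug 1 in Farhaven.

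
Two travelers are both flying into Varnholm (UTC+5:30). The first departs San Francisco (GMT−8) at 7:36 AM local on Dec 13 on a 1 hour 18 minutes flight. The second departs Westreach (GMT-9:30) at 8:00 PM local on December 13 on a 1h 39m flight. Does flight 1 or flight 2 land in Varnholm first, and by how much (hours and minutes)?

Flight 1 in UTC: 7:36 AM + 8:00 = 3:36 PM on Dec 13.
+1 hour and 18 minutes → arrive 4:54 PM UTC on Dec 13.
Flight 2 in UTC: 8:00 PM + 9:30 = 5:30 AM on Dec 14.
+1 hour and 39 minutes → arrive 7:09 AM UTC on Dec 14.
Flight 1 lands earlier by 14 hours 15 minutes.

the first, by 14 hours 15 minutes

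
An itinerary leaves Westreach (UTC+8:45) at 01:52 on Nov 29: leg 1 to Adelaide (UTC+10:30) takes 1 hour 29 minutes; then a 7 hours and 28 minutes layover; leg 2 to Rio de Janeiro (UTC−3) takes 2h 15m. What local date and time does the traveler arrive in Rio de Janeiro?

Convert departure to UTC: 01:52 − 8:45 = 17:07 UTC on Nov 28.
Add 1 hour and 29 minutes leg 1 → 18:36 UTC.
Add 7 hours and 28 minutes layover in Adelaide → 02:04 UTC (Nov 29).
Add 2 hours and 15 minutes leg 2 → 04:19 UTC.
Rio de Janeiro is UTC−3:00, so local arrival = 04:19 − 3:00 = 01:19 on Nov 29.

01:19 on Nov 29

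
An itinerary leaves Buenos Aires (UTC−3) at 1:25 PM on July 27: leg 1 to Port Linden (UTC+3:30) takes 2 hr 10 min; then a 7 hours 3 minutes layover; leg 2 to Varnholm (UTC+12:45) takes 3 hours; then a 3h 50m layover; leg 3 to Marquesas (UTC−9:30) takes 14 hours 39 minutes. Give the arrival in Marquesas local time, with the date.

Convert departure to UTC: 1:25 PM + 3:00 = 4:25 PM UTC on Jul 27.
Add 2 hours and 10 minutes leg 1 → 6:35 PM UTC.
Add 7 hours 3 minutes layover in Port Linden → 1:38 AM UTC (Jul 28).
Add 3 hours leg 2 → 4:38 AM UTC.
Add 3 hours and 50 minutes layover in Varnholm → 8:28 AM UTC.
Add 14 hours and 39 minutes leg 3 → 11:07 PM UTC.
Marquesas is UTC−9:30, so local arrival = 11:07 PM − 9:30 = 1:37 PM on Jul 28.

1:37 PM on Jul 28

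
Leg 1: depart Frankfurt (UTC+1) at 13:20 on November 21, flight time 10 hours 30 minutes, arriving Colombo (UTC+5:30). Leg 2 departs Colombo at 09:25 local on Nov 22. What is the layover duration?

Convert departure to UTC: 13:20 − 1:00 = 12:20 UTC on Nov 21.
Add 10 hours and 30 minutes flight time → 22:50 UTC.
Colombo is UTC+5:30, so local arrival = 22:50 + 5:30 = 04:20 on Nov 22.
Layover = 09:25 − 04:20 = 5 hours 5 minutes.

5 hours 5 minutes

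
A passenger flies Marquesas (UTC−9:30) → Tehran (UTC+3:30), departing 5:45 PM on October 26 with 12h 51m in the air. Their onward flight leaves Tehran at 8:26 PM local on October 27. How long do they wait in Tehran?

Convert departure to UTC: 5:45 PM + 9:30 = 3:15 AM UTC on Oct 27.
Add 12 hours and 51 minutes flight time → 4:06 PM UTC.
Tehran is UTC+3:30, so local arrival = 4:06 PM + 3:30 = 7:36 PM on Oct 27.
Layover = 8:26 PM − 7:36 PM = 50 minutes.

50 minutes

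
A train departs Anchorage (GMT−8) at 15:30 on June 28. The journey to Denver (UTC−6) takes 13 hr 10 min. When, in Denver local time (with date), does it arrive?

Convert departure to UTC: 15:30 + 8:00 = 23:30 UTC on Jun 28.
Add 13 hours 10 minutes travel time → 12:40 UTC (Jun 29).
Denver is UTC−6:00, so local arrival = 12:40 − 6:00 = 06:40 on Jun 29.

06:40 on Jun 29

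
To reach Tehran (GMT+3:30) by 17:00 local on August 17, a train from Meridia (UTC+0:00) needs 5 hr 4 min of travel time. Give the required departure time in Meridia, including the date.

08:26 on Aug 17

Target arrival in UTC: 17:00 − 3:30 = 13:30 on Aug 17.
Subtract 5 hours and 4 minutes → departure 08:26 UTC on Aug 17.
Meridia is UTC+0, so departure is 08:26 on Aug 17.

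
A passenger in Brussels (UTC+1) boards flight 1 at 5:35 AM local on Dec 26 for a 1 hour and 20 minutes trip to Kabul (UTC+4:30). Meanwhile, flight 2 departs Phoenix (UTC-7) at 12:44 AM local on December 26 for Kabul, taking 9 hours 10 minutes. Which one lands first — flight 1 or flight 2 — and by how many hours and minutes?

the first, by 10 hours 59 minutes

Flight 1 in UTC: 5:35 AM − 1:00 = 4:35 AM on Dec 26.
+1 hour and 20 minutes → arrive 5:55 AM UTC on Dec 26.
Flight 2 in UTC: 12:44 AM + 7:00 = 7:44 AM on Dec 26.
+9 hours and 10 minutes → arrive 4:54 PM UTC on Dec 26.
Flight 1 lands earlier by 10 hours 59 minutes.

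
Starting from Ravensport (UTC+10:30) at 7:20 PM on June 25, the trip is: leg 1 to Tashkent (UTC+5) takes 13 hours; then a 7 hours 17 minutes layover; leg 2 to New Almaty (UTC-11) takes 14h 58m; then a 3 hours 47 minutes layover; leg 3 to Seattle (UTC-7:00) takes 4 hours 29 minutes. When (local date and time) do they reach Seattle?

9:21 PM on June 26

Convert departure to UTC: 7:20 PM − 10:30 = 8:50 AM UTC on Jun 25.
Add 13 hours leg 1 → 9:50 PM UTC.
Add 7 hours and 17 minutes layover in Tashkent → 5:07 AM UTC (Jun 26).
Add 14 hours and 58 minutes leg 2 → 8:05 PM UTC.
Add 3 hours 47 minutes layover in New Almaty → 11:52 PM UTC.
Add 4 hours and 29 minutes leg 3 → 4:21 AM UTC (Jun 27).
Seattle is UTC−7:00, so local arrival = 4:21 AM − 7:00 = 9:21 PM on Jun 26.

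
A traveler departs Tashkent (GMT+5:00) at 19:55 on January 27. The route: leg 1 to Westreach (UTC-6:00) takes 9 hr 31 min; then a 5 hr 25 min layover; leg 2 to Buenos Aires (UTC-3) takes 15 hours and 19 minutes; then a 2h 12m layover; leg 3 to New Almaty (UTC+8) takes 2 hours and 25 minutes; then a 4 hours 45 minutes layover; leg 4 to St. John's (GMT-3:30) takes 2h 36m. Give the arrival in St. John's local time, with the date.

05:38 on January 29

Convert departure to UTC: 19:55 − 5:00 = 14:55 UTC on Jan 27.
Add 9 hours 31 minutes leg 1 → 00:26 UTC (Jan 28).
Add 5 hours and 25 minutes layover in Westreach → 05:51 UTC.
Add 15 hours and 19 minutes leg 2 → 21:10 UTC.
Add 2 hours 12 minutes layover in Buenos Aires → 23:22 UTC.
Add 2 hours and 25 minutes leg 3 → 01:47 UTC (Jan 29).
Add 4 hours 45 minutes layover in New Almaty → 06:32 UTC.
Add 2 hours and 36 minutes leg 4 → 09:08 UTC.
St. John's is UTC−3:30, so local arrival = 09:08 − 3:30 = 05:38 on Jan 29.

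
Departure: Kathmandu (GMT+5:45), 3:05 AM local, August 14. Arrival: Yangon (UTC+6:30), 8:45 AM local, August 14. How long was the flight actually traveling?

4 hours 55 minutes

Yangon is 0:45 ahead of Kathmandu.
Clock-face elapsed time (ignoring zones) is 5 hours 40 minutes.
Actual elapsed = 5 hours 40 minutes − 0:45 = 4 hours 55 minutes.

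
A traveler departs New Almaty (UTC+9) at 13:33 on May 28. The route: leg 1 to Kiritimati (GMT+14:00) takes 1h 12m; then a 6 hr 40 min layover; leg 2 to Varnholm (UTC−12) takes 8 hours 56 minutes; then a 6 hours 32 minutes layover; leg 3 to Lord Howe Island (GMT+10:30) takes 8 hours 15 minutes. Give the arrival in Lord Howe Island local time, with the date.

Convert departure to UTC: 13:33 − 9:00 = 04:33 UTC on May 28.
Add 1 hour 12 minutes leg 1 → 05:45 UTC.
Add 6 hours 40 minutes layover in Kiritimati → 12:25 UTC.
Add 8 hours and 56 minutes leg 2 → 21:21 UTC.
Add 6 hours and 32 minutes layover in Varnholm → 03:53 UTC (May 29).
Add 8 hours 15 minutes leg 3 → 12:08 UTC.
Lord Howe Island is UTC+10:30, so local arrival = 12:08 + 10:30 = 22:38 on May 29.

22:38 on May 29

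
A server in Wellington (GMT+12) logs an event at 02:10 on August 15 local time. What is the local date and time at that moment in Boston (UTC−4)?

In UTC: 02:10 − 12:00 = 14:10 on Aug 14.
Boston is UTC−4:00: 14:10 − 4:00 = 10:10 on Aug 14.

10:10 on Aug 14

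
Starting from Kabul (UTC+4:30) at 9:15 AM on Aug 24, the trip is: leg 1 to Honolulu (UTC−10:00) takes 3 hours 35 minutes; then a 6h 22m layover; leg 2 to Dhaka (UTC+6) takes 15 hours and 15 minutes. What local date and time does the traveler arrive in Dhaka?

Convert departure to UTC: 9:15 AM − 4:30 = 4:45 AM UTC on Aug 24.
Add 3 hours and 35 minutes leg 1 → 8:20 AM UTC.
Add 6 hours and 22 minutes layover in Honolulu → 2:42 PM UTC.
Add 15 hours and 15 minutes leg 2 → 5:57 AM UTC (Aug 25).
Dhaka is UTC+6:00, so local arrival = 5:57 AM + 6:00 = 11:57 AM on Aug 25.

11:57 AM on Aug 25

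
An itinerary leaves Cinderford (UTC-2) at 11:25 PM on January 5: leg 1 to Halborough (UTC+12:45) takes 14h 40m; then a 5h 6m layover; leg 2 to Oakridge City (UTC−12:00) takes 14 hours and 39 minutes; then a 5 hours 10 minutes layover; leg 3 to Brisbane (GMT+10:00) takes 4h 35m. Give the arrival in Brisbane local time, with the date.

7:35 AM on January 8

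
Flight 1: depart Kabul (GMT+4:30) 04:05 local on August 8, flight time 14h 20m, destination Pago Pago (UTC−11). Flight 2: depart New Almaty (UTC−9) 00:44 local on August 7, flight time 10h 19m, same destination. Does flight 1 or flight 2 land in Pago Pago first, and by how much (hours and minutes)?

Flight 1 in UTC: 04:05 − 4:30 = 23:35 on Aug 7.
+14 hours 20 minutes → arrive 13:55 UTC on Aug 8.
Flight 2 in UTC: 00:44 + 9:00 = 09:44 on Aug 7.
+10 hours and 19 minutes → arrive 20:03 UTC on Aug 7.
Flight 2 lands earlier by 17 hours 52 minutes.

the second, by 17 hours 52 minutes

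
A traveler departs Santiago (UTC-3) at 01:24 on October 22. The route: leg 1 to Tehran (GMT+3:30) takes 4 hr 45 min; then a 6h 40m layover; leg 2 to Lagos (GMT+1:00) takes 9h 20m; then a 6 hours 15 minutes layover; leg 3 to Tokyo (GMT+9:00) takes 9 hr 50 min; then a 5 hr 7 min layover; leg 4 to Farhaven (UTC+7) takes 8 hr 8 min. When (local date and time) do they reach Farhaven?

Convert departure to UTC: 01:24 + 3:00 = 04:24 UTC on Oct 22.
Add 4 hours 45 minutes leg 1 → 09:09 UTC.
Add 6 hours 40 minutes layover in Tehran → 15:49 UTC.
Add 9 hours 20 minutes leg 2 → 01:09 UTC (Oct 23).
Add 6 hours and 15 minutes layover in Lagos → 07:24 UTC.
Add 9 hours 50 minutes leg 3 → 17:14 UTC.
Add 5 hours and 7 minutes layover in Tokyo → 22:21 UTC.
Add 8 hours 8 minutes leg 4 → 06:29 UTC (Oct 24).
Farhaven is UTC+7:00, so local arrival = 06:29 + 7:00 = 13:29 on Oct 24.

13:29 on October 24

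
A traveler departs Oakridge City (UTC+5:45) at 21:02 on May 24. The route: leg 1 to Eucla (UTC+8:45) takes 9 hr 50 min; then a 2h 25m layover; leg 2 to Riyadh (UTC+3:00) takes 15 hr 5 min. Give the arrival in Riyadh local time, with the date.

21:37 on May 25

Convert departure to UTC: 21:02 − 5:45 = 15:17 UTC on May 24.
Add 9 hours 50 minutes leg 1 → 01:07 UTC (May 25).
Add 2 hours 25 minutes layover in Eucla → 03:32 UTC.
Add 15 hours and 5 minutes leg 2 → 18:37 UTC.
Riyadh is UTC+3:00, so local arrival = 18:37 + 3:00 = 21:37 on May 25.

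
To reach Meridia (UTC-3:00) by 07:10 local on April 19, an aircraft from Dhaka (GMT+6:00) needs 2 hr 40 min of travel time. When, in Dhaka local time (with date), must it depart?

Target arrival in UTC: 07:10 + 3:00 = 10:10 on Apr 19.
Subtract 2 hours and 40 minutes → departure 07:30 UTC on Apr 19.
Dhaka is UTC+6:00: 07:30 + 6:00 = 13:30 on Apr 19.

13:30 on April 19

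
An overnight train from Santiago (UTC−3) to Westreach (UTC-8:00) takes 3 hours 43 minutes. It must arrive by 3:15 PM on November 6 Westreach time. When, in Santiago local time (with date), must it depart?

4:32 PM on Nov 6

Target arrival in UTC: 3:15 PM + 8:00 = 11:15 PM on Nov 6.
Subtract 3 hours and 43 minutes → departure 7:32 PM UTC on Nov 6.
Santiago is UTC−3:00: 7:32 PM − 3:00 = 4:32 PM on Nov 6.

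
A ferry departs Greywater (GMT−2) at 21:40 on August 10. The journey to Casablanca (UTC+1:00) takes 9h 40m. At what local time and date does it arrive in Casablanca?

10:20 on August 11

Convert departure to UTC: 21:40 + 2:00 = 23:40 UTC on Aug 10.
Add 9 hours 40 minutes travel time → 09:20 UTC (Aug 11).
Casablanca is UTC+1:00, so local arrival = 09:20 + 1:00 = 10:20 on Aug 11.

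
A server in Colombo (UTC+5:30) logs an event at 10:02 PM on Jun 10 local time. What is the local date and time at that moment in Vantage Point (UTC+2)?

6:32 PM on June 10

In UTC: 10:02 PM − 5:30 = 4:32 PM on Jun 10.
Vantage Point is UTC+2:00: 4:32 PM + 2:00 = 6:32 PM on Jun 10.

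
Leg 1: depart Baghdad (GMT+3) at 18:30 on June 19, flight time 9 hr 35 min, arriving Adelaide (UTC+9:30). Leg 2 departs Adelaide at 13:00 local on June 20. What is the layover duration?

2 hours 25 minutes

Convert departure to UTC: 18:30 − 3:00 = 15:30 UTC on Jun 19.
Add 9 hours and 35 minutes flight time → 01:05 UTC (Jun 20).
Adelaide is UTC+9:30, so local arrival = 01:05 + 9:30 = 10:35 on Jun 20.
Layover = 13:00 − 10:35 = 2 hours 25 minutes.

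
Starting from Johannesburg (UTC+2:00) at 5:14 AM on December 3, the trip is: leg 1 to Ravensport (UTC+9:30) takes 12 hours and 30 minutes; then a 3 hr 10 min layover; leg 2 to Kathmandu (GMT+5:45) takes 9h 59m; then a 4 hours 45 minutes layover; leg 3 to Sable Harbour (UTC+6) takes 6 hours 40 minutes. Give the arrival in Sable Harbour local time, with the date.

10:18 PM on Dec 4

Convert departure to UTC: 5:14 AM − 2:00 = 3:14 AM UTC on Dec 3.
Add 12 hours 30 minutes leg 1 → 3:44 PM UTC.
Add 3 hours and 10 minutes layover in Ravensport → 6:54 PM UTC.
Add 9 hours 59 minutes leg 2 → 4:53 AM UTC (Dec 4).
Add 4 hours 45 minutes layover in Kathmandu → 9:38 AM UTC.
Add 6 hours 40 minutes leg 3 → 4:18 PM UTC.
Sable Harbour is UTC+6:00, so local arrival = 4:18 PM + 6:00 = 10:18 PM on Dec 4.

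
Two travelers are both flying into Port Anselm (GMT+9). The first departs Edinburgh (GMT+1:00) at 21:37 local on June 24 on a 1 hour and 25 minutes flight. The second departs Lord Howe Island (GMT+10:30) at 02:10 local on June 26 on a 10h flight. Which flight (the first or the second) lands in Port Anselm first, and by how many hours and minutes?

the first, by 27 hours 38 minutes

Flight 1 in UTC: 21:37 − 1:00 = 20:37 on Jun 24.
+1 hour 25 minutes → arrive 22:02 UTC on Jun 24.
Flight 2 in UTC: 02:10 − 10:30 = 15:40 on Jun 25.
+10 hours → arrive 01:40 UTC on Jun 26.
Flight 1 lands earlier by 27 hours 38 minutes.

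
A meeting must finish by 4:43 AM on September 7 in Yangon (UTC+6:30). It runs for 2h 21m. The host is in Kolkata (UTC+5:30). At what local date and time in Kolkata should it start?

1:22 AM on Sep 7

Target end time in UTC: 4:43 AM − 6:30 = 10:13 PM on Sep 6.
Subtract 2 hours and 21 minutes → start 7:52 PM UTC on Sep 6.
Kolkata is UTC+5:30: 7:52 PM + 5:30 = 1:22 AM on Sep 7.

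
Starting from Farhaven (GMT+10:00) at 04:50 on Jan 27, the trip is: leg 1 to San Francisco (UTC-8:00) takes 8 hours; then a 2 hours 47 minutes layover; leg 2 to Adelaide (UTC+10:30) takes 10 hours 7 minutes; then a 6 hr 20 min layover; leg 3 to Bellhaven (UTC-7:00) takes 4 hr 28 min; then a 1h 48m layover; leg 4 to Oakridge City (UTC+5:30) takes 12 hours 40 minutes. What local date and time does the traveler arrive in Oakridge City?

22:30 on January 28

Convert departure to UTC: 04:50 − 10:00 = 18:50 UTC on Jan 26.
Add 8 hours leg 1 → 02:50 UTC (Jan 27).
Add 2 hours and 47 minutes layover in San Francisco → 05:37 UTC.
Add 10 hours 7 minutes leg 2 → 15:44 UTC.
Add 6 hours and 20 minutes layover in Adelaide → 22:04 UTC.
Add 4 hours and 28 minutes leg 3 → 02:32 UTC (Jan 28).
Add 1 hour and 48 minutes layover in Bellhaven → 04:20 UTC.
Add 12 hours 40 minutes leg 4 → 17:00 UTC.
Oakridge City is UTC+5:30, so local arrival = 17:00 + 5:30 = 22:30 on Jan 28.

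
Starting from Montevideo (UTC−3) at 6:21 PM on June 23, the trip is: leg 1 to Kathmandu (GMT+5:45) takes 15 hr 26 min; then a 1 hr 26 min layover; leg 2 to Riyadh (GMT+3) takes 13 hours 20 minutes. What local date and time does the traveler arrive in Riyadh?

Convert departure to UTC: 6:21 PM + 3:00 = 9:21 PM UTC on Jun 23.
Add 15 hours and 26 minutes leg 1 → 12:47 PM UTC (Jun 24).
Add 1 hour 26 minutes layover in Kathmandu → 2:13 PM UTC.
Add 13 hours 20 minutes leg 2 → 3:33 AM UTC (Jun 25).
Riyadh is UTC+3:00, so local arrival = 3:33 AM + 3:00 = 6:33 AM on Jun 25.

6:33 AM on June 25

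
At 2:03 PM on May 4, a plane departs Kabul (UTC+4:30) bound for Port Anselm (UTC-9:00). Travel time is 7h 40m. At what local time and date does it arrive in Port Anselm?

8:13 AM on May 4

Convert departure to UTC: 2:03 PM − 4:30 = 9:33 AM UTC on May 4.
Add 7 hours and 40 minutes travel time → 5:13 PM UTC.
Port Anselm is UTC−9:00, so local arrival = 5:13 PM − 9:00 = 8:13 AM on May 4.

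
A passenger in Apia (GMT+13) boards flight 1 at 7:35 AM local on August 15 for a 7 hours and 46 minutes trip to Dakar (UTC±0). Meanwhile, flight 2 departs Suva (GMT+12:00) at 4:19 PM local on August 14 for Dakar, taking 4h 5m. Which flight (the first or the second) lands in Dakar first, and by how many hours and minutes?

the second, by 17 hours 57 minutes

Flight 1 in UTC: 7:35 AM − 13:00 = 6:35 PM on Aug 14.
+7 hours 46 minutes → arrive 2:21 AM UTC on Aug 15.
Flight 2 in UTC: 4:19 PM − 12:00 = 4:19 AM on Aug 14.
+4 hours and 5 minutes → arrive 8:24 AM UTC on Aug 14.
Flight 2 lands earlier by 17 hours 57 minutes.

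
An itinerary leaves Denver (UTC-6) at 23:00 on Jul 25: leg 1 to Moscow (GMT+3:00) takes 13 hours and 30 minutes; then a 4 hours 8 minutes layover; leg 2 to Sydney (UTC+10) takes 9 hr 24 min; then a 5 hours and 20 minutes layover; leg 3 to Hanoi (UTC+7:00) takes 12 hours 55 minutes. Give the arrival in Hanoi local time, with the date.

09:17 on July 28

Convert departure to UTC: 23:00 + 6:00 = 05:00 UTC on Jul 26.
Add 13 hours 30 minutes leg 1 → 18:30 UTC.
Add 4 hours and 8 minutes layover in Moscow → 22:38 UTC.
Add 9 hours 24 minutes leg 2 → 08:02 UTC (Jul 27).
Add 5 hours and 20 minutes layover in Sydney → 13:22 UTC.
Add 12 hours 55 minutes leg 3 → 02:17 UTC (Jul 28).
Hanoi is UTC+7:00, so local arrival = 02:17 + 7:00 = 09:17 on Jul 28.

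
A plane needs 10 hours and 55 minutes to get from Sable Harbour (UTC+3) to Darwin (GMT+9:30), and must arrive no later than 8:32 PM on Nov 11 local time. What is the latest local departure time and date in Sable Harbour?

Target arrival in UTC: 8:32 PM − 9:30 = 11:02 AM on Nov 11.
Subtract 10 hours and 55 minutes → departure 12:07 AM UTC on Nov 11.
Sable Harbour is UTC+3:00: 12:07 AM + 3:00 = 3:07 AM on Nov 11.

3:07 AM on November 11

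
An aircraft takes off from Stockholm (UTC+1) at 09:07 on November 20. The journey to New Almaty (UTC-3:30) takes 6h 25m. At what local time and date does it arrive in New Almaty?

Convert departure to UTC: 09:07 − 1:00 = 08:07 UTC on Nov 20.
Add 6 hours and 25 minutes travel time → 14:32 UTC.
New Almaty is UTC−3:30, so local arrival = 14:32 − 3:30 = 11:02 on Nov 20.

11:02 on Nov 20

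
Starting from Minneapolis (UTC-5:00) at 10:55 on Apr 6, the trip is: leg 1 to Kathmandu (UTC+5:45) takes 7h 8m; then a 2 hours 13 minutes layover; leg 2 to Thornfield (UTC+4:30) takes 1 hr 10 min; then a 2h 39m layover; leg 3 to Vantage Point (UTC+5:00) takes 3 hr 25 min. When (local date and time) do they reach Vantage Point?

Convert departure to UTC: 10:55 + 5:00 = 15:55 UTC on Apr 6.
Add 7 hours and 8 minutes leg 1 → 23:03 UTC.
Add 2 hours 13 minutes layover in Kathmandu → 01:16 UTC (Apr 7).
Add 1 hour and 10 minutes leg 2 → 02:26 UTC.
Add 2 hours 39 minutes layover in Thornfield → 05:05 UTC.
Add 3 hours and 25 minutes leg 3 → 08:30 UTC.
Vantage Point is UTC+5:00, so local arrival = 08:30 + 5:00 = 13:30 on Apr 7.

13:30 on April 7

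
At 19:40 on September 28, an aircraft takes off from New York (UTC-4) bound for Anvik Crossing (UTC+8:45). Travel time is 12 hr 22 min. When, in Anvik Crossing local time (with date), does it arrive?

20:47 on September 29

Convert departure to UTC: 19:40 + 4:00 = 23:40 UTC on Sep 28.
Add 12 hours 22 minutes travel time → 12:02 UTC (Sep 29).
Anvik Crossing is UTC+8:45, so local arrival = 12:02 + 8:45 = 20:47 on Sep 29.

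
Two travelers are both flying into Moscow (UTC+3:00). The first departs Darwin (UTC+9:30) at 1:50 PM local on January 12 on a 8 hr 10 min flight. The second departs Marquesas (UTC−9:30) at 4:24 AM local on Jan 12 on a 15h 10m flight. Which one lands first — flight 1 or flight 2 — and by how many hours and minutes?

Flight 1 in UTC: 1:50 PM − 9:30 = 4:20 AM on Jan 12.
+8 hours 10 minutes → arrive 12:30 PM UTC on Jan 12.
Flight 2 in UTC: 4:24 AM + 9:30 = 1:54 PM on Jan 12.
+15 hours 10 minutes → arrive 5:04 AM UTC on Jan 13.
Flight 1 lands earlier by 16 hours 34 minutes.

the first, by 16 hours 34 minutes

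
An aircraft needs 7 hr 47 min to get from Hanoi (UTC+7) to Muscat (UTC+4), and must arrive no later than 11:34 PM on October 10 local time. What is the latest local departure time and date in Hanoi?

Target arrival in UTC: 11:34 PM − 4:00 = 7:34 PM on Oct 10.
Subtract 7 hours 47 minutes → departure 11:47 AM UTC on Oct 10.
Hanoi is UTC+7:00: 11:47 AM + 7:00 = 6:47 PM on Oct 10.

6:47 PM on October 10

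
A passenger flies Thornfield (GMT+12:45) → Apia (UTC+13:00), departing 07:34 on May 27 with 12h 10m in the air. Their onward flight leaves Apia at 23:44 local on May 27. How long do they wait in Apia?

3 hours 45 minutes

Convert departure to UTC: 07:34 − 12:45 = 18:49 UTC on May 26.
Add 12 hours 10 minutes flight time → 06:59 UTC (May 27).
Apia is UTC+13:00, so local arrival = 06:59 + 13:00 = 19:59 on May 27.
Layover = 23:44 − 19:59 = 3 hours 45 minutes.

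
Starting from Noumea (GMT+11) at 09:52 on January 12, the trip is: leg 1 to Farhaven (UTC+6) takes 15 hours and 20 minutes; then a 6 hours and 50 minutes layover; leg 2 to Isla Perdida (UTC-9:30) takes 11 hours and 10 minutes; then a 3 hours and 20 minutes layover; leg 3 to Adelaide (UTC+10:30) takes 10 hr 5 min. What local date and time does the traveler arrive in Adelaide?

08:07 on January 14

Convert departure to UTC: 09:52 − 11:00 = 22:52 UTC on Jan 11.
Add 15 hours 20 minutes leg 1 → 14:12 UTC (Jan 12).
Add 6 hours and 50 minutes layover in Farhaven → 21:02 UTC.
Add 11 hours and 10 minutes leg 2 → 08:12 UTC (Jan 13).
Add 3 hours and 20 minutes layover in Isla Perdida → 11:32 UTC.
Add 10 hours 5 minutes leg 3 → 21:37 UTC.
Adelaide is UTC+10:30, so local arrival = 21:37 + 10:30 = 08:07 on Jan 14.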